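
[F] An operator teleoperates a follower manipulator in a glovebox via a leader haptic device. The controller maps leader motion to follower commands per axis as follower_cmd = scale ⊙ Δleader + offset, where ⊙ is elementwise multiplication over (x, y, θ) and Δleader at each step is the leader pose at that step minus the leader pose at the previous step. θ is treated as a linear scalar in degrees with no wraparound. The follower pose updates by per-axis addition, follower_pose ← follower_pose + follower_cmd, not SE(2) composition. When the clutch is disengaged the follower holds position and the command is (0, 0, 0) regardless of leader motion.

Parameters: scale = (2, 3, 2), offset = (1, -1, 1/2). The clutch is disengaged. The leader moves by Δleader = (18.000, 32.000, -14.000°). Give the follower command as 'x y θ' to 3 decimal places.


clutch disengaged → follower holds; cmd = (0, 0, 0)

0.000 0.000 0.000


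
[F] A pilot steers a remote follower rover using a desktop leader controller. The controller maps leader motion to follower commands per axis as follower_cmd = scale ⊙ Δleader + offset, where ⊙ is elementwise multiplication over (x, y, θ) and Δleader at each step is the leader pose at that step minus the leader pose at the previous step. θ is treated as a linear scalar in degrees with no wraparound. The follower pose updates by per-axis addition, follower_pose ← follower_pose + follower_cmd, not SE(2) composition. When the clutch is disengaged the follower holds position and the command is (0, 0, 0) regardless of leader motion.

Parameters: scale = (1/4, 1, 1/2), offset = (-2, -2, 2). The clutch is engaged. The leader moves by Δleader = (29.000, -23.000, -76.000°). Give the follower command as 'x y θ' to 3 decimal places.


5.250 -25.000 -36.000

axis x: 1/4·29.000 + -2 = 5.250
axis y: 1·-23.000 + -2 = -25.000
axis θ: 1/2·-76.000 + 2 = -36.000


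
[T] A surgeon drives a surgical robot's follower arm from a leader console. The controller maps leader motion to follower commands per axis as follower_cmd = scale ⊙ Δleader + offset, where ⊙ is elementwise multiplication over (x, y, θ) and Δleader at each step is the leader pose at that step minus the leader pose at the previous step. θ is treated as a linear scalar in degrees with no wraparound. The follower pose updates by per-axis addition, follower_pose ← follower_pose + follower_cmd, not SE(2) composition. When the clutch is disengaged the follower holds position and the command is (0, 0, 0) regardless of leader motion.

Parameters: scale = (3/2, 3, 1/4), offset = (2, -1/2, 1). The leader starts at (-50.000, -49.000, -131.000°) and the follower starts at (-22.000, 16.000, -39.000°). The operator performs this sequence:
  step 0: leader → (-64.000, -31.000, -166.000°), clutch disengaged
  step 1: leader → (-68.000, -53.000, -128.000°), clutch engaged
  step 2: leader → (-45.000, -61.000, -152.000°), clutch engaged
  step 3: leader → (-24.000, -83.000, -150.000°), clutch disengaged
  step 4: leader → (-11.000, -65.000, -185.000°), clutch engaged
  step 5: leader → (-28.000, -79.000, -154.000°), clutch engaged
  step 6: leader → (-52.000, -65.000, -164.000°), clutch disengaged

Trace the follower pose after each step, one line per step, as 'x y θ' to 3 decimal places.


-22.000 16.000 -39.000
-26.000 -50.500 -28.500
10.500 -75.000 -33.500
10.500 -75.000 -33.500
32.000 -21.500 -41.250
8.500 -64.000 -32.500
8.500 -64.000 -32.500

step 0: Δleader=(-14.000, 18.000, -35.000°), disengaged; cmd=(0,0,0) → follower holds at (-22.000, 16.000, -39.000°)
step 1: Δleader=(-4.000, -22.000, 38.000°), engaged; cmd=(-4.000, -66.500, 10.500°) → follower=(-26.000, -50.500, -28.500°)
step 2: Δleader=(23.000, -8.000, -24.000°), engaged; cmd=(36.500, -24.500, -5.000°) → follower=(10.500, -75.000, -33.500°)
step 3: Δleader=(21.000, -22.000, 2.000°), disengaged; cmd=(0,0,0) → follower holds at (10.500, -75.000, -33.500°)
step 4: Δleader=(13.000, 18.000, -35.000°), engaged; cmd=(21.500, 53.500, -7.750°) → follower=(32.000, -21.500, -41.250°)
step 5: Δleader=(-17.000, -14.000, 31.000°), engaged; cmd=(-23.500, -42.500, 8.750°) → follower=(8.500, -64.000, -32.500°)
step 6: Δleader=(-24.000, 14.000, -10.000°), disengaged; cmd=(0,0,0) → follower holds at (8.500, -64.000, -32.500°)


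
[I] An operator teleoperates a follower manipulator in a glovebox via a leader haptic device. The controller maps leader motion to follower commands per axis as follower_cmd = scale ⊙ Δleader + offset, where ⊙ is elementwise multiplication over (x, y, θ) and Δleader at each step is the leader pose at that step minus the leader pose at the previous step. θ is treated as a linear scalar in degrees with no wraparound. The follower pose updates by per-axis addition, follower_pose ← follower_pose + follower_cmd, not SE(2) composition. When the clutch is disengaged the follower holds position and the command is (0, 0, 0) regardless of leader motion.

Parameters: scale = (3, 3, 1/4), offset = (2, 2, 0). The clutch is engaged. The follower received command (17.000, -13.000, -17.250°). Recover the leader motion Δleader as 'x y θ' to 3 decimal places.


5.000 -5.000 -69.000

axis x: (17.000 − 2) / (3) = 5.000
axis y: (-13.000 − 2) / (3) = -5.000
axis θ: (-17.250 − 0) / (1/4) = -69.000


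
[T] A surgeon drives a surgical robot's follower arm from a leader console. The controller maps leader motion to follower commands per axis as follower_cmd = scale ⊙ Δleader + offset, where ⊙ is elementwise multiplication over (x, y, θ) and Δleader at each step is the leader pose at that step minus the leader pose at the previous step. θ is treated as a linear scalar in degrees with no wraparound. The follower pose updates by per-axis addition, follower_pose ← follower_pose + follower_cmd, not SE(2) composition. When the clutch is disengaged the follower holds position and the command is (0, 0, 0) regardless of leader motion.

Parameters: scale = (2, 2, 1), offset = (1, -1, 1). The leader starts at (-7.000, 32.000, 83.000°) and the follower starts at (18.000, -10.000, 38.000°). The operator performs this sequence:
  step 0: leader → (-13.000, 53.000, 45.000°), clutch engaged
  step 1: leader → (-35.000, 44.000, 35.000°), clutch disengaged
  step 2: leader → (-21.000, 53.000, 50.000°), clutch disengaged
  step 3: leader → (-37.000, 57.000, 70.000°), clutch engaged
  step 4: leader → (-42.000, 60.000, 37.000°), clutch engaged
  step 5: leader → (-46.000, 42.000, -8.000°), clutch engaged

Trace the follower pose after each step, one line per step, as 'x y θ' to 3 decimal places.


step 0: Δleader=(-6.000, 21.000, -38.000°), engaged; cmd=(-11.000, 41.000, -37.000°) → follower=(7.000, 31.000, 1.000°)
step 1: Δleader=(-22.000, -9.000, -10.000°), disengaged; cmd=(0,0,0) → follower holds at (7.000, 31.000, 1.000°)
step 2: Δleader=(14.000, 9.000, 15.000°), disengaged; cmd=(0,0,0) → follower holds at (7.000, 31.000, 1.000°)
step 3: Δleader=(-16.000, 4.000, 20.000°), engaged; cmd=(-31.000, 7.000, 21.000°) → follower=(-24.000, 38.000, 22.000°)
step 4: Δleader=(-5.000, 3.000, -33.000°), engaged; cmd=(-9.000, 5.000, -32.000°) → follower=(-33.000, 43.000, -10.000°)
step 5: Δleader=(-4.000, -18.000, -45.000°), engaged; cmd=(-7.000, -37.000, -44.000°) → follower=(-40.000, 6.000, -54.000°)

7.000 31.000 1.000
7.000 31.000 1.000
7.000 31.000 1.000
-24.000 38.000 22.000
-33.000 43.000 -10.000
-40.000 6.000 -54.000


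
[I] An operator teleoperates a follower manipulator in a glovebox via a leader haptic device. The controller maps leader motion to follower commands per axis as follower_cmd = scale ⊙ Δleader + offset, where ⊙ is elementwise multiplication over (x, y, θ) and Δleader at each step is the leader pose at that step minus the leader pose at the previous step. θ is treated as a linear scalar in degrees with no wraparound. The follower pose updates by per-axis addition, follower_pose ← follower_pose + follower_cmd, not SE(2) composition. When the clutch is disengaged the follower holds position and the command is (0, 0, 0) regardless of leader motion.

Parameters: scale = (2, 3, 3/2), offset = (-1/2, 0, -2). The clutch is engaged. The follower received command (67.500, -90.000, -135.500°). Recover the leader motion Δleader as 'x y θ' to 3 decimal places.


34.000 -30.000 -89.000

axis x: (67.500 − -1/2) / (2) = 34.000
axis y: (-90.000 − 0) / (3) = -30.000
axis θ: (-135.500 − -2) / (3/2) = -89.000


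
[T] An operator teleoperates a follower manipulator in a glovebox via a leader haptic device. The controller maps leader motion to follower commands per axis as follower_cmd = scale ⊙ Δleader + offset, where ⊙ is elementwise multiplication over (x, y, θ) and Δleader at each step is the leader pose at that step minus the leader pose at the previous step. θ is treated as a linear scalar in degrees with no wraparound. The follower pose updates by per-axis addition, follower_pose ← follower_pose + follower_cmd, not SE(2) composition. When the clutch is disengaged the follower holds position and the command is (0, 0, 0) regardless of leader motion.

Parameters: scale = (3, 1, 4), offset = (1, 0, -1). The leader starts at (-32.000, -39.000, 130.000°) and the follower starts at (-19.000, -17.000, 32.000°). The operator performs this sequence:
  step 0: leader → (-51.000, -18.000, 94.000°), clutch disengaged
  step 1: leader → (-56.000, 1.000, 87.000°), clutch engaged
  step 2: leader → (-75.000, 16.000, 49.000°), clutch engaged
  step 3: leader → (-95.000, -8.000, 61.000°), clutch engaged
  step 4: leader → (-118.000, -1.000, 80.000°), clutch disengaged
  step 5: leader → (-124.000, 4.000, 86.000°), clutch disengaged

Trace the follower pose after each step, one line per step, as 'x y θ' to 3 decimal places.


-19.000 -17.000 32.000
-33.000 2.000 3.000
-89.000 17.000 -150.000
-148.000 -7.000 -103.000
-148.000 -7.000 -103.000
-148.000 -7.000 -103.000

step 0: Δleader=(-19.000, 21.000, -36.000°), disengaged; cmd=(0,0,0) → follower holds at (-19.000, -17.000, 32.000°)
step 1: Δleader=(-5.000, 19.000, -7.000°), engaged; cmd=(-14.000, 19.000, -29.000°) → follower=(-33.000, 2.000, 3.000°)
step 2: Δleader=(-19.000, 15.000, -38.000°), engaged; cmd=(-56.000, 15.000, -153.000°) → follower=(-89.000, 17.000, -150.000°)
step 3: Δleader=(-20.000, -24.000, 12.000°), engaged; cmd=(-59.000, -24.000, 47.000°) → follower=(-148.000, -7.000, -103.000°)
step 4: Δleader=(-23.000, 7.000, 19.000°), disengaged; cmd=(0,0,0) → follower holds at (-148.000, -7.000, -103.000°)
step 5: Δleader=(-6.000, 5.000, 6.000°), disengaged; cmd=(0,0,0) → follower holds at (-148.000, -7.000, -103.000°)


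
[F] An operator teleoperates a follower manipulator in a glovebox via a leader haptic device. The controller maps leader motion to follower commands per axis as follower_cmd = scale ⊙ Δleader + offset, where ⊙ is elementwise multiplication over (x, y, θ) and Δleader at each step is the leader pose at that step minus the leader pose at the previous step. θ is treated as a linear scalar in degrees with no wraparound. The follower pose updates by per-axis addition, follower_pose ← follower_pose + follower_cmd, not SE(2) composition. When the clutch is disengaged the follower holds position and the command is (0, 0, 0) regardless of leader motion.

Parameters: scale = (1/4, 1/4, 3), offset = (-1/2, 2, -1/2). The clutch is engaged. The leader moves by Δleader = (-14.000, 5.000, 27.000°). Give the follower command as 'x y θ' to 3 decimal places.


axis x: 1/4·-14.000 + -1/2 = -4.000
axis y: 1/4·5.000 + 2 = 3.250
axis θ: 3·27.000 + -1/2 = 80.500

-4.000 3.250 80.500


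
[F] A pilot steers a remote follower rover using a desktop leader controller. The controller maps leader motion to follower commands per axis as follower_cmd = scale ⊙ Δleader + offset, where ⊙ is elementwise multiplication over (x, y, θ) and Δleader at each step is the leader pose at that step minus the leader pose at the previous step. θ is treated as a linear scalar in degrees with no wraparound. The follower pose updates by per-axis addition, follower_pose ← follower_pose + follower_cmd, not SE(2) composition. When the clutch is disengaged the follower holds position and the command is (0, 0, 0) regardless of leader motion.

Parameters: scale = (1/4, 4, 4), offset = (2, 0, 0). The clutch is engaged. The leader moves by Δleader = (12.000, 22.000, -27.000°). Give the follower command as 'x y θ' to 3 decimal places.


5.000 88.000 -108.000

axis x: 1/4·12.000 + 2 = 5.000
axis y: 4·22.000 + 0 = 88.000
axis θ: 4·-27.000 + 0 = -108.000


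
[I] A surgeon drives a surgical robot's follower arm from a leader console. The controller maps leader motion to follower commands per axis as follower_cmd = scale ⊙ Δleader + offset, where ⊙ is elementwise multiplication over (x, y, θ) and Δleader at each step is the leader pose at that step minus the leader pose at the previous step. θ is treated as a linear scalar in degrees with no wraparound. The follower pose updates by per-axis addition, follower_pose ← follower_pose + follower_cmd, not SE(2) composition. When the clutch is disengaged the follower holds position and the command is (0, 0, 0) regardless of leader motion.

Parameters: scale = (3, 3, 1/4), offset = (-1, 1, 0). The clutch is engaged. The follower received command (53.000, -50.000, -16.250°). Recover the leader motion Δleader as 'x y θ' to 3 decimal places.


18.000 -17.000 -65.000

axis x: (53.000 − -1) / (3) = 18.000
axis y: (-50.000 − 1) / (3) = -17.000
axis θ: (-16.250 − 0) / (1/4) = -65.000


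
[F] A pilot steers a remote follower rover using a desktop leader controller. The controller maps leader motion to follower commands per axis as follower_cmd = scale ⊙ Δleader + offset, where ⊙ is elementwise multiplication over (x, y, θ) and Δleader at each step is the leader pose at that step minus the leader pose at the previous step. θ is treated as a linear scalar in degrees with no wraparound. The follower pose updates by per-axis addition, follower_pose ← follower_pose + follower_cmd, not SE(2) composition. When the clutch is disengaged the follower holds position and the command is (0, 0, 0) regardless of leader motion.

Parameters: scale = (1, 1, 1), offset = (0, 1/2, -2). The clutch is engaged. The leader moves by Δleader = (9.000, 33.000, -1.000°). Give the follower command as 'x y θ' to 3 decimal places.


9.000 33.500 -3.000

axis x: 1·9.000 + 0 = 9.000
axis y: 1·33.000 + 1/2 = 33.500
axis θ: 1·-1.000 + -2 = -3.000


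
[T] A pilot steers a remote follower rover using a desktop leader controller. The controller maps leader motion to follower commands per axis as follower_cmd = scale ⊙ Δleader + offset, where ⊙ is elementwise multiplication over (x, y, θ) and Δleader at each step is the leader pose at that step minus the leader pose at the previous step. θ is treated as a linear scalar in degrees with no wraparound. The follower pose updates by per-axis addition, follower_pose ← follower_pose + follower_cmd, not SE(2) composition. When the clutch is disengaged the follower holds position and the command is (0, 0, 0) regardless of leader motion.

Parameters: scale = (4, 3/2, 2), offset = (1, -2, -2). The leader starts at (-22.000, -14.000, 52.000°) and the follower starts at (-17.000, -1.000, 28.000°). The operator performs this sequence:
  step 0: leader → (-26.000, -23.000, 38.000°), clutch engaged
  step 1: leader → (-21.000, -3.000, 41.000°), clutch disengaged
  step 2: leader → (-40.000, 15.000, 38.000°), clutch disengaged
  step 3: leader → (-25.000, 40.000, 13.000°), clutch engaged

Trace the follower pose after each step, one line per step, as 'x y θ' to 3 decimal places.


step 0: Δleader=(-4.000, -9.000, -14.000°), engaged; cmd=(-15.000, -15.500, -30.000°) → follower=(-32.000, -16.500, -2.000°)
step 1: Δleader=(5.000, 20.000, 3.000°), disengaged; cmd=(0,0,0) → follower holds at (-32.000, -16.500, -2.000°)
step 2: Δleader=(-19.000, 18.000, -3.000°), disengaged; cmd=(0,0,0) → follower holds at (-32.000, -16.500, -2.000°)
step 3: Δleader=(15.000, 25.000, -25.000°), engaged; cmd=(61.000, 35.500, -52.000°) → follower=(29.000, 19.000, -54.000°)

-32.000 -16.500 -2.000
-32.000 -16.500 -2.000
-32.000 -16.500 -2.000
29.000 19.000 -54.000


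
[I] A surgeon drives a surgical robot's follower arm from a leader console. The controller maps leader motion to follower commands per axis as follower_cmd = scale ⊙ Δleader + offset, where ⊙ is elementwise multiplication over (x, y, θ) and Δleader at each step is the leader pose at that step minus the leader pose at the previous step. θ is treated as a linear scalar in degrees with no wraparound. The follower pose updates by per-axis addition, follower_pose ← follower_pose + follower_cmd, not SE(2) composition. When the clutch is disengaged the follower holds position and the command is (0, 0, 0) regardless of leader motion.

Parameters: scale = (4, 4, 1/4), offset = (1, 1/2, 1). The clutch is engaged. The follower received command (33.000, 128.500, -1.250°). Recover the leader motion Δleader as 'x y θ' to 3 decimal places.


axis x: (33.000 − 1) / (4) = 8.000
axis y: (128.500 − 1/2) / (4) = 32.000
axis θ: (-1.250 − 1) / (1/4) = -9.000

8.000 32.000 -9.000


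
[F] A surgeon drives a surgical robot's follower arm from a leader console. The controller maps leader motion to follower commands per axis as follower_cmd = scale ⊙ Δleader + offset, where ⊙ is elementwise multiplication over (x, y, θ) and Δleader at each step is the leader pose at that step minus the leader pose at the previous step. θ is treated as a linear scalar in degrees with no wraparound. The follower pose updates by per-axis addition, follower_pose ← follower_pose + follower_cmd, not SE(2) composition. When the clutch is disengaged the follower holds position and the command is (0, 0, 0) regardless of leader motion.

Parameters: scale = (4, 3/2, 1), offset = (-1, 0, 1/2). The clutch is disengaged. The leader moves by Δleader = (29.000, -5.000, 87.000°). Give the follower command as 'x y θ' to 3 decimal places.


0.000 0.000 0.000

clutch disengaged → follower holds; cmd = (0, 0, 0)


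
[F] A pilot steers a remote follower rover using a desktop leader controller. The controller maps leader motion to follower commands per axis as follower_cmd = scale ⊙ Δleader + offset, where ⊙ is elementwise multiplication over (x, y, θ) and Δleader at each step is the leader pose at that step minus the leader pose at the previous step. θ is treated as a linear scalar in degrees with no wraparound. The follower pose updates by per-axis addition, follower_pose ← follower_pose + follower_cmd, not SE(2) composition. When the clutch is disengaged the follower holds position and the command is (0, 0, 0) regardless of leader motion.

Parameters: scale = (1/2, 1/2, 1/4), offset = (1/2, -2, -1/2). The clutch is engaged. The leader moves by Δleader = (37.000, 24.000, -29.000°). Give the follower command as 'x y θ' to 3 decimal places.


axis x: 1/2·37.000 + 1/2 = 19.000
axis y: 1/2·24.000 + -2 = 10.000
axis θ: 1/4·-29.000 + -1/2 = -7.750

19.000 10.000 -7.750


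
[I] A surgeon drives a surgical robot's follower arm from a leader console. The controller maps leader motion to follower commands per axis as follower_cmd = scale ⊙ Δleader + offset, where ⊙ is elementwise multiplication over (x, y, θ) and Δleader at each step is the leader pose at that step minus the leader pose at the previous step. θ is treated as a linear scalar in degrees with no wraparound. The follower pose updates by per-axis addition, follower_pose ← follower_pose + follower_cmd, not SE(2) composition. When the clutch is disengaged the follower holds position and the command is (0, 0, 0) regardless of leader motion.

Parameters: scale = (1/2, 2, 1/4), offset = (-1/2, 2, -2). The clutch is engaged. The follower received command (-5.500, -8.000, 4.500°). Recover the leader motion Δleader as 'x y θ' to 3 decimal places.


axis x: (-5.500 − -1/2) / (1/2) = -10.000
axis y: (-8.000 − 2) / (2) = -5.000
axis θ: (4.500 − -2) / (1/4) = 26.000

-10.000 -5.000 26.000


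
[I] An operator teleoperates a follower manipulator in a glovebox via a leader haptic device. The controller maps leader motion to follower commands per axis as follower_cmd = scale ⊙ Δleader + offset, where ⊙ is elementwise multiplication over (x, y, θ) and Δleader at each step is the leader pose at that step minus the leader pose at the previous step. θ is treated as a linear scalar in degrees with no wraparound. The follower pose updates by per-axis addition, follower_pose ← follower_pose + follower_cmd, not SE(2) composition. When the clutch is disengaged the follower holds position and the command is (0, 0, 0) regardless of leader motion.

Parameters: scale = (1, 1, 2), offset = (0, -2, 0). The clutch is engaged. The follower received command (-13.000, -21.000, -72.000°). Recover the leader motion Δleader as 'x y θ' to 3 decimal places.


-13.000 -19.000 -36.000

axis x: (-13.000 − 0) / (1) = -13.000
axis y: (-21.000 − -2) / (1) = -19.000
axis θ: (-72.000 − 0) / (2) = -36.000


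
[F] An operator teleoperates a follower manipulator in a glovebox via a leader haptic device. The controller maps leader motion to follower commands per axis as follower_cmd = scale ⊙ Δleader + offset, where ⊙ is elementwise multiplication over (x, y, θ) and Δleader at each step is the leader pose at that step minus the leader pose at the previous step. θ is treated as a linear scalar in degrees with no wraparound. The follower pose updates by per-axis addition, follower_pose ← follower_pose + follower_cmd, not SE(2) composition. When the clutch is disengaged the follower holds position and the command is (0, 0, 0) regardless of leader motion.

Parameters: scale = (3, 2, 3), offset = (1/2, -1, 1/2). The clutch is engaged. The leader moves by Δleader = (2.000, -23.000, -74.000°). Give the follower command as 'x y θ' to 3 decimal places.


axis x: 3·2.000 + 1/2 = 6.500
axis y: 2·-23.000 + -1 = -47.000
axis θ: 3·-74.000 + 1/2 = -221.500

6.500 -47.000 -221.500


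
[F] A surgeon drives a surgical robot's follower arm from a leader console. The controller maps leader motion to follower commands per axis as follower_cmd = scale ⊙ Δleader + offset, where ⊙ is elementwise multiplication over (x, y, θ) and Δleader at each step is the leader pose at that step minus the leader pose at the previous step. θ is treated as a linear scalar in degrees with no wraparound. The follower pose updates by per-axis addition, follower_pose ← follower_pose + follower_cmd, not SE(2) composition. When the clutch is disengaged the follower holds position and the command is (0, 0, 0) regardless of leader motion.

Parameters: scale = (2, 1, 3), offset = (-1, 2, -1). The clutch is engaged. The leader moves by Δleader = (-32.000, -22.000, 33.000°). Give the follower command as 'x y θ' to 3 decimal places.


axis x: 2·-32.000 + -1 = -65.000
axis y: 1·-22.000 + 2 = -20.000
axis θ: 3·33.000 + -1 = 98.000

-65.000 -20.000 98.000


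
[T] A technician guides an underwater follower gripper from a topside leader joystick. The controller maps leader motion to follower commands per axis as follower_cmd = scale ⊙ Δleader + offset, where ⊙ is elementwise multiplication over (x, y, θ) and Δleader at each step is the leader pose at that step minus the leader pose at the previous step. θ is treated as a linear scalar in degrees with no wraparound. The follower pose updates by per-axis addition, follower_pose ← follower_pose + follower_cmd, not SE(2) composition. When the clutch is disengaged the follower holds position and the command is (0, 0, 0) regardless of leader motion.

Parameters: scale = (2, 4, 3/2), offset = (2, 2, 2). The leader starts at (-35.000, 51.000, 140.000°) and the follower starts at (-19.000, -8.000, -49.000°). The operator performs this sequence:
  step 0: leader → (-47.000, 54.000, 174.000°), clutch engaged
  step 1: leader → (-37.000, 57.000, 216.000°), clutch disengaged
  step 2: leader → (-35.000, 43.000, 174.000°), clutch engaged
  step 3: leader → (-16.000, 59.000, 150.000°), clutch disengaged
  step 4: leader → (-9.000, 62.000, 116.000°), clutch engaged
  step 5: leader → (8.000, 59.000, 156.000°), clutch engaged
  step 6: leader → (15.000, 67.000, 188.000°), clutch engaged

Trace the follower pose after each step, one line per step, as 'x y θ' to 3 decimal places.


step 0: Δleader=(-12.000, 3.000, 34.000°), engaged; cmd=(-22.000, 14.000, 53.000°) → follower=(-41.000, 6.000, 4.000°)
step 1: Δleader=(10.000, 3.000, 42.000°), disengaged; cmd=(0,0,0) → follower holds at (-41.000, 6.000, 4.000°)
step 2: Δleader=(2.000, -14.000, -42.000°), engaged; cmd=(6.000, -54.000, -61.000°) → follower=(-35.000, -48.000, -57.000°)
step 3: Δleader=(19.000, 16.000, -24.000°), disengaged; cmd=(0,0,0) → follower holds at (-35.000, -48.000, -57.000°)
step 4: Δleader=(7.000, 3.000, -34.000°), engaged; cmd=(16.000, 14.000, -49.000°) → follower=(-19.000, -34.000, -106.000°)
step 5: Δleader=(17.000, -3.000, 40.000°), engaged; cmd=(36.000, -10.000, 62.000°) → follower=(17.000, -44.000, -44.000°)
step 6: Δleader=(7.000, 8.000, 32.000°), engaged; cmd=(16.000, 34.000, 50.000°) → follower=(33.000, -10.000, 6.000°)

-41.000 6.000 4.000
-41.000 6.000 4.000
-35.000 -48.000 -57.000
-35.000 -48.000 -57.000
-19.000 -34.000 -106.000
17.000 -44.000 -44.000
33.000 -10.000 6.000


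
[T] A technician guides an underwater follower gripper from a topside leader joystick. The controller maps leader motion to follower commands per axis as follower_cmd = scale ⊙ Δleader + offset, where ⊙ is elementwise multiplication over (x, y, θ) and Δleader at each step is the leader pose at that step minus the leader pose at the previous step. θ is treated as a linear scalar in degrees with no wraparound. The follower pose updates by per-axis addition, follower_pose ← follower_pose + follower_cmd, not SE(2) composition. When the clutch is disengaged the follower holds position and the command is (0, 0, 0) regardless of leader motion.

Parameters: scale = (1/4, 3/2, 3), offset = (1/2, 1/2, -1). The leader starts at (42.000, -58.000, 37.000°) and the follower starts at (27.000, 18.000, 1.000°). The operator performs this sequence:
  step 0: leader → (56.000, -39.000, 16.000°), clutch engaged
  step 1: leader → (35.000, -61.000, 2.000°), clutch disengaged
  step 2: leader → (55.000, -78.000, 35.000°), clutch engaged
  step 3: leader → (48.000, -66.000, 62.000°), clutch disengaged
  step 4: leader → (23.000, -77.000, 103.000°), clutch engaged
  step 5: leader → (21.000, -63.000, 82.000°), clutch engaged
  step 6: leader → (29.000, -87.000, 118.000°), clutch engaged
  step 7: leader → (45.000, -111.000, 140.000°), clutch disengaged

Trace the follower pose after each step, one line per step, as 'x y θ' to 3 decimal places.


31.000 47.000 -63.000
31.000 47.000 -63.000
36.500 22.000 35.000
36.500 22.000 35.000
30.750 6.000 157.000
30.750 27.500 93.000
33.250 -8.000 200.000
33.250 -8.000 200.000

step 0: Δleader=(14.000, 19.000, -21.000°), engaged; cmd=(4.000, 29.000, -64.000°) → follower=(31.000, 47.000, -63.000°)
step 1: Δleader=(-21.000, -22.000, -14.000°), disengaged; cmd=(0,0,0) → follower holds at (31.000, 47.000, -63.000°)
step 2: Δleader=(20.000, -17.000, 33.000°), engaged; cmd=(5.500, -25.000, 98.000°) → follower=(36.500, 22.000, 35.000°)
step 3: Δleader=(-7.000, 12.000, 27.000°), disengaged; cmd=(0,0,0) → follower holds at (36.500, 22.000, 35.000°)
step 4: Δleader=(-25.000, -11.000, 41.000°), engaged; cmd=(-5.750, -16.000, 122.000°) → follower=(30.750, 6.000, 157.000°)
step 5: Δleader=(-2.000, 14.000, -21.000°), engaged; cmd=(0.000, 21.500, -64.000°) → follower=(30.750, 27.500, 93.000°)
step 6: Δleader=(8.000, -24.000, 36.000°), engaged; cmd=(2.500, -35.500, 107.000°) → follower=(33.250, -8.000, 200.000°)
step 7: Δleader=(16.000, -24.000, 22.000°), disengaged; cmd=(0,0,0) → follower holds at (33.250, -8.000, 200.000°)


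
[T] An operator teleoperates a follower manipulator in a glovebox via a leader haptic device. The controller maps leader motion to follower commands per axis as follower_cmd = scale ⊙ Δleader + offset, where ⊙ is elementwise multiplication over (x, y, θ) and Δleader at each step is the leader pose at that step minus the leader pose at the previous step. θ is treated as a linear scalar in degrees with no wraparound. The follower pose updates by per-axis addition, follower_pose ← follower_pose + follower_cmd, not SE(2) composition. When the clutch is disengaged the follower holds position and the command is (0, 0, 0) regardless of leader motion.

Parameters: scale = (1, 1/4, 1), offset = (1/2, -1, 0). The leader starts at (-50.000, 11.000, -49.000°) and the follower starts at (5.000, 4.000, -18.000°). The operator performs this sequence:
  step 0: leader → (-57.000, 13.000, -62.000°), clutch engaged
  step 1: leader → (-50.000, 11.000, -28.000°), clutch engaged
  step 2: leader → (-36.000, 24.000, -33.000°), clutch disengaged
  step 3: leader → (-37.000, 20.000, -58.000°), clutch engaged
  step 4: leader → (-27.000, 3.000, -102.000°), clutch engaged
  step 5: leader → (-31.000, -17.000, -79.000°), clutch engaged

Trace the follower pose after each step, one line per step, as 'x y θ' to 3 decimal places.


-1.500 3.500 -31.000
6.000 2.000 3.000
6.000 2.000 3.000
5.500 0.000 -22.000
16.000 -5.250 -66.000
12.500 -11.250 -43.000

step 0: Δleader=(-7.000, 2.000, -13.000°), engaged; cmd=(-6.500, -0.500, -13.000°) → follower=(-1.500, 3.500, -31.000°)
step 1: Δleader=(7.000, -2.000, 34.000°), engaged; cmd=(7.500, -1.500, 34.000°) → follower=(6.000, 2.000, 3.000°)
step 2: Δleader=(14.000, 13.000, -5.000°), disengaged; cmd=(0,0,0) → follower holds at (6.000, 2.000, 3.000°)
step 3: Δleader=(-1.000, -4.000, -25.000°), engaged; cmd=(-0.500, -2.000, -25.000°) → follower=(5.500, 0.000, -22.000°)
step 4: Δleader=(10.000, -17.000, -44.000°), engaged; cmd=(10.500, -5.250, -44.000°) → follower=(16.000, -5.250, -66.000°)
step 5: Δleader=(-4.000, -20.000, 23.000°), engaged; cmd=(-3.500, -6.000, 23.000°) → follower=(12.500, -11.250, -43.000°)


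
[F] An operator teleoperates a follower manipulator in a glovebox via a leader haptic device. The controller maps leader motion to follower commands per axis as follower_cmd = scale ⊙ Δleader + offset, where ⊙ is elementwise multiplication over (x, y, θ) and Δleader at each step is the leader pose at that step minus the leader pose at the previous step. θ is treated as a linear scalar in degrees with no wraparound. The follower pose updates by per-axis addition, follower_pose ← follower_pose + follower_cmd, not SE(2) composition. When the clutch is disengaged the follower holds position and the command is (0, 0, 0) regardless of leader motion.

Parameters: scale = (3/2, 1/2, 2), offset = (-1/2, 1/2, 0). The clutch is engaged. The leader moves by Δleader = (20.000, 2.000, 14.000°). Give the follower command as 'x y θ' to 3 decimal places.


axis x: 3/2·20.000 + -1/2 = 29.500
axis y: 1/2·2.000 + 1/2 = 1.500
axis θ: 2·14.000 + 0 = 28.000

29.500 1.500 28.000


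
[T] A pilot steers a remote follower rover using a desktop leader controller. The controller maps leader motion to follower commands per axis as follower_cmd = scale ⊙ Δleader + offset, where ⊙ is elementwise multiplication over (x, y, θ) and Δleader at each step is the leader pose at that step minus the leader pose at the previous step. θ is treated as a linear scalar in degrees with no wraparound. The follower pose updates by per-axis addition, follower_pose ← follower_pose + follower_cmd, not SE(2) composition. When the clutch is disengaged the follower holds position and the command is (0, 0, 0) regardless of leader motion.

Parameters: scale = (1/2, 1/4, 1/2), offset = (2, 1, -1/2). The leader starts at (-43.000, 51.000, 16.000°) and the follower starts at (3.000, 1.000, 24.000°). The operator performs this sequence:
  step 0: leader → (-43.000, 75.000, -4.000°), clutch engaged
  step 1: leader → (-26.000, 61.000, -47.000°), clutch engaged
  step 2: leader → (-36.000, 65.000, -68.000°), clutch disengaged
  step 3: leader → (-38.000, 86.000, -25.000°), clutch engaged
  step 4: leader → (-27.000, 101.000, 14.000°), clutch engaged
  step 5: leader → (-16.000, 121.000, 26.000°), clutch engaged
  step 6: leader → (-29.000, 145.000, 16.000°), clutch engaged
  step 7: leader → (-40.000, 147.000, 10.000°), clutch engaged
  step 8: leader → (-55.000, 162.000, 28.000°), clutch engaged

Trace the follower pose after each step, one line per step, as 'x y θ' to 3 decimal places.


step 0: Δleader=(0.000, 24.000, -20.000°), engaged; cmd=(2.000, 7.000, -10.500°) → follower=(5.000, 8.000, 13.500°)
step 1: Δleader=(17.000, -14.000, -43.000°), engaged; cmd=(10.500, -2.500, -22.000°) → follower=(15.500, 5.500, -8.500°)
step 2: Δleader=(-10.000, 4.000, -21.000°), disengaged; cmd=(0,0,0) → follower holds at (15.500, 5.500, -8.500°)
step 3: Δleader=(-2.000, 21.000, 43.000°), engaged; cmd=(1.000, 6.250, 21.000°) → follower=(16.500, 11.750, 12.500°)
step 4: Δleader=(11.000, 15.000, 39.000°), engaged; cmd=(7.500, 4.750, 19.000°) → follower=(24.000, 16.500, 31.500°)
step 5: Δleader=(11.000, 20.000, 12.000°), engaged; cmd=(7.500, 6.000, 5.500°) → follower=(31.500, 22.500, 37.000°)
step 6: Δleader=(-13.000, 24.000, -10.000°), engaged; cmd=(-4.500, 7.000, -5.500°) → follower=(27.000, 29.500, 31.500°)
step 7: Δleader=(-11.000, 2.000, -6.000°), engaged; cmd=(-3.500, 1.500, -3.500°) → follower=(23.500, 31.000, 28.000°)
step 8: Δleader=(-15.000, 15.000, 18.000°), engaged; cmd=(-5.500, 4.750, 8.500°) → follower=(18.000, 35.750, 36.500°)

5.000 8.000 13.500
15.500 5.500 -8.500
15.500 5.500 -8.500
16.500 11.750 12.500
24.000 16.500 31.500
31.500 22.500 37.000
27.000 29.500 31.500
23.500 31.000 28.000
18.000 35.750 36.500


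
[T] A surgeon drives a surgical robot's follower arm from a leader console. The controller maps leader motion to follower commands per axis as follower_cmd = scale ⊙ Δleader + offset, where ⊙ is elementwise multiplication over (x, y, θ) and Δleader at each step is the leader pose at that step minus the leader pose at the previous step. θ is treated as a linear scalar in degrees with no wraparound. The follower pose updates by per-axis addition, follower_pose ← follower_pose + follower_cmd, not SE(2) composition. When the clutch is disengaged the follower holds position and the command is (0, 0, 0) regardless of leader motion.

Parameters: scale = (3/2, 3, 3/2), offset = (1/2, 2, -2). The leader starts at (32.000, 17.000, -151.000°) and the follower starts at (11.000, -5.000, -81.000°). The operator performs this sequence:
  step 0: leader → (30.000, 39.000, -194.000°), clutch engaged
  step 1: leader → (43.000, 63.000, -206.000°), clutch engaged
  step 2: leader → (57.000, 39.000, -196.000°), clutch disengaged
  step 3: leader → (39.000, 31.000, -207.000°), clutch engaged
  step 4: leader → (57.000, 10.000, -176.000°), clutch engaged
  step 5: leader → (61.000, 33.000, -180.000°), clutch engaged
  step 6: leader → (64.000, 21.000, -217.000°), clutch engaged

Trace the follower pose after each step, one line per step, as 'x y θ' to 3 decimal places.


step 0: Δleader=(-2.000, 22.000, -43.000°), engaged; cmd=(-2.500, 68.000, -66.500°) → follower=(8.500, 63.000, -147.500°)
step 1: Δleader=(13.000, 24.000, -12.000°), engaged; cmd=(20.000, 74.000, -20.000°) → follower=(28.500, 137.000, -167.500°)
step 2: Δleader=(14.000, -24.000, 10.000°), disengaged; cmd=(0,0,0) → follower holds at (28.500, 137.000, -167.500°)
step 3: Δleader=(-18.000, -8.000, -11.000°), engaged; cmd=(-26.500, -22.000, -18.500°) → follower=(2.000, 115.000, -186.000°)
step 4: Δleader=(18.000, -21.000, 31.000°), engaged; cmd=(27.500, -61.000, 44.500°) → follower=(29.500, 54.000, -141.500°)
step 5: Δleader=(4.000, 23.000, -4.000°), engaged; cmd=(6.500, 71.000, -8.000°) → follower=(36.000, 125.000, -149.500°)
step 6: Δleader=(3.000, -12.000, -37.000°), engaged; cmd=(5.000, -34.000, -57.500°) → follower=(41.000, 91.000, -207.000°)

8.500 63.000 -147.500
28.500 137.000 -167.500
28.500 137.000 -167.500
2.000 115.000 -186.000
29.500 54.000 -141.500
36.000 125.000 -149.500
41.000 91.000 -207.000


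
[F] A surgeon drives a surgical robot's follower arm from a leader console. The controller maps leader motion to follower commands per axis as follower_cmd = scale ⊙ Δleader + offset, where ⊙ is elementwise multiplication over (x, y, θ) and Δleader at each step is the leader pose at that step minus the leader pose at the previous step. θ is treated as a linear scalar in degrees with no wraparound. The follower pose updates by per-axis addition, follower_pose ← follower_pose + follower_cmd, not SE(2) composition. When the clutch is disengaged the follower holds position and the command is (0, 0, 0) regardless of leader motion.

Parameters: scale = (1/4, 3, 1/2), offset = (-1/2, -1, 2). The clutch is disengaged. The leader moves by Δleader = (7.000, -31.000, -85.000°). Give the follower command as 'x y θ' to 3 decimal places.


0.000 0.000 0.000

clutch disengaged → follower holds; cmd = (0, 0, 0)


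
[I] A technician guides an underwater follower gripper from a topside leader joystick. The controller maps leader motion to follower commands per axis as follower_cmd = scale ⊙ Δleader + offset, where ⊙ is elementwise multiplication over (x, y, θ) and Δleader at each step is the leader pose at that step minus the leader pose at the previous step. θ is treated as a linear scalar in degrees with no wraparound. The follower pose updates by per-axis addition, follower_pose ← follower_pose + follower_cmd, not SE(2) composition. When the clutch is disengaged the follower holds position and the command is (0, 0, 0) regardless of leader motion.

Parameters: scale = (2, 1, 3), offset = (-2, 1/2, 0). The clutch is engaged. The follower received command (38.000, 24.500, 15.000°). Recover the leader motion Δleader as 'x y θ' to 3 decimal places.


20.000 24.000 5.000

axis x: (38.000 − -2) / (2) = 20.000
axis y: (24.500 − 1/2) / (1) = 24.000
axis θ: (15.000 − 0) / (3) = 5.000


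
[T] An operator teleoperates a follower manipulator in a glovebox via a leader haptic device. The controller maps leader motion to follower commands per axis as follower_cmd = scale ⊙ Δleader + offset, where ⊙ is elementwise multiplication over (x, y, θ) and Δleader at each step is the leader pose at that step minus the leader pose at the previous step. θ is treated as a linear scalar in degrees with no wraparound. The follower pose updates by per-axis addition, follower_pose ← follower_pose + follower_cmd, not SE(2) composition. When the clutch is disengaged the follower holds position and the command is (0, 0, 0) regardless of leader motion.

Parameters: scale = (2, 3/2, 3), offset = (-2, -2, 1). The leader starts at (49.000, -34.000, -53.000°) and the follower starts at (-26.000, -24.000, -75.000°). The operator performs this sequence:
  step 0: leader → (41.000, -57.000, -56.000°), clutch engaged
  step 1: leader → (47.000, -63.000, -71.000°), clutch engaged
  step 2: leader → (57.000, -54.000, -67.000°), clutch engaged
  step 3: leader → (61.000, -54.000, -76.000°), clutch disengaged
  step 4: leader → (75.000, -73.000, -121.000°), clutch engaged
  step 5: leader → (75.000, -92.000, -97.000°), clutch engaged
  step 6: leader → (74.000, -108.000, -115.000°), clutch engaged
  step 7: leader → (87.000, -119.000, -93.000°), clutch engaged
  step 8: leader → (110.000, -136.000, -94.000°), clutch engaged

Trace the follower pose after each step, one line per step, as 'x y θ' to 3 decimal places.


-44.000 -60.500 -83.000
-34.000 -71.500 -127.000
-16.000 -60.000 -114.000
-16.000 -60.000 -114.000
10.000 -90.500 -248.000
8.000 -121.000 -175.000
4.000 -147.000 -228.000
28.000 -165.500 -161.000
72.000 -193.000 -163.000

step 0: Δleader=(-8.000, -23.000, -3.000°), engaged; cmd=(-18.000, -36.500, -8.000°) → follower=(-44.000, -60.500, -83.000°)
step 1: Δleader=(6.000, -6.000, -15.000°), engaged; cmd=(10.000, -11.000, -44.000°) → follower=(-34.000, -71.500, -127.000°)
step 2: Δleader=(10.000, 9.000, 4.000°), engaged; cmd=(18.000, 11.500, 13.000°) → follower=(-16.000, -60.000, -114.000°)
step 3: Δleader=(4.000, 0.000, -9.000°), disengaged; cmd=(0,0,0) → follower holds at (-16.000, -60.000, -114.000°)
step 4: Δleader=(14.000, -19.000, -45.000°), engaged; cmd=(26.000, -30.500, -134.000°) → follower=(10.000, -90.500, -248.000°)
step 5: Δleader=(0.000, -19.000, 24.000°), engaged; cmd=(-2.000, -30.500, 73.000°) → follower=(8.000, -121.000, -175.000°)
step 6: Δleader=(-1.000, -16.000, -18.000°), engaged; cmd=(-4.000, -26.000, -53.000°) → follower=(4.000, -147.000, -228.000°)
step 7: Δleader=(13.000, -11.000, 22.000°), engaged; cmd=(24.000, -18.500, 67.000°) → follower=(28.000, -165.500, -161.000°)
step 8: Δleader=(23.000, -17.000, -1.000°), engaged; cmd=(44.000, -27.500, -2.000°) → follower=(72.000, -193.000, -163.000°)
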